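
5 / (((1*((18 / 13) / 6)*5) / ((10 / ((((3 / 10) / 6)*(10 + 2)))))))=650 / 9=72.22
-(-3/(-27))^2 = -1/81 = -0.01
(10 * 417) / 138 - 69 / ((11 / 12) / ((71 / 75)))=-41.04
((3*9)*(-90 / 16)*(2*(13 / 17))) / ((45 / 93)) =-32643 / 68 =-480.04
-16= -16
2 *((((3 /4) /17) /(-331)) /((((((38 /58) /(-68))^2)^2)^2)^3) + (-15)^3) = -1055378377638948144217769637792394620862283484513449676679959403327814750211402 /1621490530148040296664093736991851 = -650869282315570022215440800000000000000000000.00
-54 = -54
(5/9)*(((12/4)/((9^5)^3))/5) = 1/617673396283947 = 0.00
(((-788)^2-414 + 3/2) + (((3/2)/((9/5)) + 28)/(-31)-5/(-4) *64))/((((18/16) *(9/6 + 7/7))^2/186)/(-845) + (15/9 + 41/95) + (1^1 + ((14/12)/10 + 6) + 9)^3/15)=1601239019440320000/725478073299539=2207.15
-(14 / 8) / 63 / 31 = -1 / 1116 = -0.00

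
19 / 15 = 1.27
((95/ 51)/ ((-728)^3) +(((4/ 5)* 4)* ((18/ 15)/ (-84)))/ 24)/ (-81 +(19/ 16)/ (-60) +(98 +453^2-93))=-0.00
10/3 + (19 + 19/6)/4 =71/8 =8.88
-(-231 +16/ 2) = 223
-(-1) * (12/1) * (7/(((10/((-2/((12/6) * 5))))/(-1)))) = 42/25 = 1.68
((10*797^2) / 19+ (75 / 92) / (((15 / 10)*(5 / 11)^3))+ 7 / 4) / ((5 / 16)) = 11688109092 / 10925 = 1069849.80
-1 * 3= -3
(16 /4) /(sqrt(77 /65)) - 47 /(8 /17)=-799 /8+4*sqrt(5005) /77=-96.20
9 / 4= 2.25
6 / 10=3 / 5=0.60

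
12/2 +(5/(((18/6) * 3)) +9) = 140/9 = 15.56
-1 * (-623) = 623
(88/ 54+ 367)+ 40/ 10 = 372.63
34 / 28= 17 / 14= 1.21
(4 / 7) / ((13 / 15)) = 60 / 91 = 0.66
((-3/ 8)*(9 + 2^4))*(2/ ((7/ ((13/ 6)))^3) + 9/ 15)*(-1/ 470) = 122117/ 9285696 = 0.01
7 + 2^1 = 9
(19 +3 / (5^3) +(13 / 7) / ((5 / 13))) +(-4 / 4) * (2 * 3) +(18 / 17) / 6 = 268182 / 14875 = 18.03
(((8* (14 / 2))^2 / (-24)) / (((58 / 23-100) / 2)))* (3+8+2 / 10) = 504896 / 16815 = 30.03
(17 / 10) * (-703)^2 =8401553 / 10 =840155.30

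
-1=-1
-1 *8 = -8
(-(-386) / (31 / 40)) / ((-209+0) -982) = -15440 / 36921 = -0.42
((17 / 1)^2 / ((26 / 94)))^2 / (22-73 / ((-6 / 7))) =1106987334 / 108667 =10186.97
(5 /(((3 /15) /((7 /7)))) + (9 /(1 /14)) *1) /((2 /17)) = 2567 /2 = 1283.50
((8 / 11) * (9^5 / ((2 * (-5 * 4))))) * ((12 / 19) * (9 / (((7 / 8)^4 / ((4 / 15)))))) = -34828517376 / 12545225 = -2776.24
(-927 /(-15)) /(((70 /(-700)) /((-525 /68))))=4771.32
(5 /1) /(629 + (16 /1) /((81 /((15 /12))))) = 0.01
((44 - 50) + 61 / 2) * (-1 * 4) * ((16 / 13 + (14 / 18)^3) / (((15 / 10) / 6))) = -666.90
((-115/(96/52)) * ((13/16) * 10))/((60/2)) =-19435/1152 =-16.87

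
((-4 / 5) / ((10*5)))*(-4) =8 / 125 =0.06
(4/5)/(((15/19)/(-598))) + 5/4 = -181417/300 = -604.72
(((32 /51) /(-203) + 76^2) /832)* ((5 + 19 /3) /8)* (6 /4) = 3737431 /253344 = 14.75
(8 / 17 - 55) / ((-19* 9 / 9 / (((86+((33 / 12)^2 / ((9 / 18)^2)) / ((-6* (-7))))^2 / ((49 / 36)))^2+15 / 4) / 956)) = 83758684008.31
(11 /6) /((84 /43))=473 /504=0.94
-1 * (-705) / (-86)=-705 / 86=-8.20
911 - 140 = 771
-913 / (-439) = 913 / 439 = 2.08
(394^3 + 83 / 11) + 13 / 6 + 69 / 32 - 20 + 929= 64589083541 / 1056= 61163904.87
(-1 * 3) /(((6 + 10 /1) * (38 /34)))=-51 /304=-0.17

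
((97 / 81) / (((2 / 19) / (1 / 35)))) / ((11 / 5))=1843 / 12474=0.15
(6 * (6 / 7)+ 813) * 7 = 5727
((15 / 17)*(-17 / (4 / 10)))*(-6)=225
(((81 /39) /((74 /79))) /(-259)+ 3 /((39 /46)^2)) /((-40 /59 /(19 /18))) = -45369189349 /6996356640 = -6.48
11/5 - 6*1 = -19/5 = -3.80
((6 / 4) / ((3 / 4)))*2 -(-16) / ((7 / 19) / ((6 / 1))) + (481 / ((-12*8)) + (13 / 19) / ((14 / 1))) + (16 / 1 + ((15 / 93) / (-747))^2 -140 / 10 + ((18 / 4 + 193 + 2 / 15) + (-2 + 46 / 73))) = 381420864284881933 / 833026994422560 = 457.87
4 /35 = 0.11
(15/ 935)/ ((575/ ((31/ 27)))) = 0.00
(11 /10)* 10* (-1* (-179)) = 1969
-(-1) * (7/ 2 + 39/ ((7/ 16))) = 1297/ 14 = 92.64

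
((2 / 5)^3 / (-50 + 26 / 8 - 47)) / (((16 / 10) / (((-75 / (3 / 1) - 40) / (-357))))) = -52 / 669375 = -0.00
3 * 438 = 1314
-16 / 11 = -1.45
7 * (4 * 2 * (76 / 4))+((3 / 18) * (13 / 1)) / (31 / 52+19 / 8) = 1064.73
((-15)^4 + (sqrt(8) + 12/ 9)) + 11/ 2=2* sqrt(2) + 303791/ 6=50634.66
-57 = -57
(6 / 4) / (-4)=-3 / 8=-0.38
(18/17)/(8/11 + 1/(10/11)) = 660/1139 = 0.58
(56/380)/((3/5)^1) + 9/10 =653/570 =1.15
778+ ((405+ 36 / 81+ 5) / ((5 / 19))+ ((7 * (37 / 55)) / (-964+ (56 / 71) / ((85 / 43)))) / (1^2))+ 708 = 974141500103 / 319843260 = 3045.68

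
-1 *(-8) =8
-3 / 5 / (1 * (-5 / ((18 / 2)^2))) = 243 / 25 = 9.72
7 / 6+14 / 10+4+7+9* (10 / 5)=947 / 30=31.57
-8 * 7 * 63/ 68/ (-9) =98/ 17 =5.76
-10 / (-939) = 10 / 939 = 0.01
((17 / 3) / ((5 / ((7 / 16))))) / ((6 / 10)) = 119 / 144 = 0.83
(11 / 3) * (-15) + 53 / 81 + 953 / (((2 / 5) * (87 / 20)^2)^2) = -2160450962 / 57289761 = -37.71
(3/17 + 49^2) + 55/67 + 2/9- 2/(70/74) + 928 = 1194074261/358785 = 3328.11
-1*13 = -13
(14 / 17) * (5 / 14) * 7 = 35 / 17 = 2.06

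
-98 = -98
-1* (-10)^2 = -100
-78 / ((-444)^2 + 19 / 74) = -5772 / 14588083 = -0.00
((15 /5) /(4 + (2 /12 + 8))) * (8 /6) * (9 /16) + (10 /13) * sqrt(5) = 27 /146 + 10 * sqrt(5) /13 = 1.90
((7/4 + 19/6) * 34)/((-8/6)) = -125.38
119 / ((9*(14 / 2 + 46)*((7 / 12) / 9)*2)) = 1.92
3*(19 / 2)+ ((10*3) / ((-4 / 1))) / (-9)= 88 / 3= 29.33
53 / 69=0.77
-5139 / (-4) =5139 / 4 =1284.75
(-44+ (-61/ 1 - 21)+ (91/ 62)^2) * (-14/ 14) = 476063/ 3844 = 123.85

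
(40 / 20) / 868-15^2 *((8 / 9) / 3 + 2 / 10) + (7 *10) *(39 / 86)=-4474411 / 55986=-79.92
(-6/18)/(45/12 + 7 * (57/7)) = -4/729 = -0.01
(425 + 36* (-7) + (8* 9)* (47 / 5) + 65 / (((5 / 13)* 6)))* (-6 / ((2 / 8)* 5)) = -4214.24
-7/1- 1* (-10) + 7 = 10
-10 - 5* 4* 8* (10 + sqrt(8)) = -1610 - 320* sqrt(2) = -2062.55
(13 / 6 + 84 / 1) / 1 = 517 / 6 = 86.17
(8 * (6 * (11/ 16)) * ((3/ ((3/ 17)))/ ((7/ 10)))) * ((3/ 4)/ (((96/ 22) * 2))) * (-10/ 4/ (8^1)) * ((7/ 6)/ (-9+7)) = 51425/ 4096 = 12.55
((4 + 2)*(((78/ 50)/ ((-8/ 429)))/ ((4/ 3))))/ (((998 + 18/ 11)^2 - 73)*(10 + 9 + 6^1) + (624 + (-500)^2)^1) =-18220059/ 1221162031600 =-0.00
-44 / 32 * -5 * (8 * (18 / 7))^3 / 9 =2280960 / 343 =6650.03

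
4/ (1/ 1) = 4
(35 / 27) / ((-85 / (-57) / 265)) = 35245 / 153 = 230.36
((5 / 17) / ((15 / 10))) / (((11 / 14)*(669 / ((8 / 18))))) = 560 / 3377781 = 0.00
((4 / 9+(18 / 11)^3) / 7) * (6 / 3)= 115624 / 83853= 1.38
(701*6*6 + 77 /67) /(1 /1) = 1690889 /67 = 25237.15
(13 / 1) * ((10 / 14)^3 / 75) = 65 / 1029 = 0.06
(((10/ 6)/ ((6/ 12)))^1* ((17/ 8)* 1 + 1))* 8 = 250/ 3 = 83.33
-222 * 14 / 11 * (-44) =12432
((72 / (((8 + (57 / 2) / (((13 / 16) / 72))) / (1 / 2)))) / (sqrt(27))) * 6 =39 * sqrt(3) / 4117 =0.02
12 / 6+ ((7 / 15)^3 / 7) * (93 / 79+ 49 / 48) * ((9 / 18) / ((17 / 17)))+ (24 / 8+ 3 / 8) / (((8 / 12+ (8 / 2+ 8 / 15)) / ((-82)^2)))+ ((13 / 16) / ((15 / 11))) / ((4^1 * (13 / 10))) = 145286599777 / 33274800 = 4366.27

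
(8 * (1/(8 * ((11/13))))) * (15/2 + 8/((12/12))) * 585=235755/22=10716.14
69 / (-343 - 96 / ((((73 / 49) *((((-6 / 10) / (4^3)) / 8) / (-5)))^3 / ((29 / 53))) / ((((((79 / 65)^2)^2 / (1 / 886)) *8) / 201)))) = -0.00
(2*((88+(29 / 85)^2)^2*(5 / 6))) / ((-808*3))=-5.34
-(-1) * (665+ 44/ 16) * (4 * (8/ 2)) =10684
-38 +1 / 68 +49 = 749 / 68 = 11.01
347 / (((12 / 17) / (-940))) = -1386265 / 3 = -462088.33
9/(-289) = -9/289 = -0.03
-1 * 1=-1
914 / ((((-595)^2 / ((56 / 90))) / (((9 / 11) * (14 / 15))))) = 7312 / 5960625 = 0.00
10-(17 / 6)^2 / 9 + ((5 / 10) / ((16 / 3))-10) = -2069 / 2592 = -0.80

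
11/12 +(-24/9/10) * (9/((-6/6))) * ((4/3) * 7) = 1399/60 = 23.32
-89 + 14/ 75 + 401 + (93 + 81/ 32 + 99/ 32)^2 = 10039.08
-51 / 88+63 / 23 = 2.16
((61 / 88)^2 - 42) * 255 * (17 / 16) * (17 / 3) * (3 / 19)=-23694932265 / 2354176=-10065.06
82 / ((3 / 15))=410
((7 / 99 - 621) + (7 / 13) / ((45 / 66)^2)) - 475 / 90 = -40221889 / 64350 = -625.05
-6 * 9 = -54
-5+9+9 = 13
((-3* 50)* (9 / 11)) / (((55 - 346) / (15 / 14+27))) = 88425 / 7469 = 11.84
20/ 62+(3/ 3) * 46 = 1436/ 31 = 46.32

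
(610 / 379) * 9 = 5490 / 379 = 14.49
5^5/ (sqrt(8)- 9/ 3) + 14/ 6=-28118/ 3- 6250 * sqrt(2)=-18211.50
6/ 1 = 6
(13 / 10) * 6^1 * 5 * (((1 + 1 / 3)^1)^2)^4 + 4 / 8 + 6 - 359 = 162101 / 4374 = 37.06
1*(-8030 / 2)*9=-36135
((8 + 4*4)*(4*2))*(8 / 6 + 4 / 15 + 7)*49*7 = 2831808 / 5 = 566361.60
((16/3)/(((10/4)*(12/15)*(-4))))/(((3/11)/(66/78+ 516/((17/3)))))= -446842/1989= -224.66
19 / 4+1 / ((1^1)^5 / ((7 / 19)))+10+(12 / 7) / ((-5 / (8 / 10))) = 197427 / 13300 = 14.84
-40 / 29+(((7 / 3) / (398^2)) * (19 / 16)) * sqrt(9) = -101374703 / 73499456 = -1.38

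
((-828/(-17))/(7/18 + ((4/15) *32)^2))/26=62100/2426801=0.03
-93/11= -8.45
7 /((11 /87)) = 55.36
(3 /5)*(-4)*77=-924 /5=-184.80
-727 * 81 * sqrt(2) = -58887 * sqrt(2) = -83278.79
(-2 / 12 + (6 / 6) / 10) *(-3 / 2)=1 / 10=0.10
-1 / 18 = -0.06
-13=-13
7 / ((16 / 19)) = 133 / 16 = 8.31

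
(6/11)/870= 1/1595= 0.00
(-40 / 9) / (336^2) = -5 / 127008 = -0.00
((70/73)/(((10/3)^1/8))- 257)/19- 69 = -114296/1387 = -82.41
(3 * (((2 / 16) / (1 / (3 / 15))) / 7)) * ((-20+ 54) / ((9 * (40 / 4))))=17 / 4200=0.00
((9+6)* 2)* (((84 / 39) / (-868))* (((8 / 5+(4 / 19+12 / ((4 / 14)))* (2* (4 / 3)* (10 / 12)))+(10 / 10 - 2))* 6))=-322852 / 7657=-42.16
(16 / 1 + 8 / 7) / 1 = 17.14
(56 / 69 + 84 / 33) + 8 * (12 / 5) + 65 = 332279 / 3795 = 87.56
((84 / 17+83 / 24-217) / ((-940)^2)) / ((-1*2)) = 85109 / 721017600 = 0.00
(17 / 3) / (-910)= -17 / 2730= -0.01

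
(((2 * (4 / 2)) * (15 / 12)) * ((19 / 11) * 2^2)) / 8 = 95 / 22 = 4.32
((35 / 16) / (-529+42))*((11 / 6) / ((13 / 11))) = -4235 / 607776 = -0.01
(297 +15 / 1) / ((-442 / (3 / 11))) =-36 / 187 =-0.19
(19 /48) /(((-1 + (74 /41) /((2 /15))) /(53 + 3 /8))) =332633 /197376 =1.69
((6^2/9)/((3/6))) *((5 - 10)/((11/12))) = -480/11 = -43.64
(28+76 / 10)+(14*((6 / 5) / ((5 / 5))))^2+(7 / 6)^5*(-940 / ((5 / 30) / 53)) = -5230705121 / 8100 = -645766.06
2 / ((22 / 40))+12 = 172 / 11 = 15.64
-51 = -51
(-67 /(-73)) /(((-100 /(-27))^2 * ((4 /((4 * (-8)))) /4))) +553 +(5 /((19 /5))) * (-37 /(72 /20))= 8384449513 /15603750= 537.34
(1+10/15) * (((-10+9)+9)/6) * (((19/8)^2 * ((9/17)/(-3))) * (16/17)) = -1805/867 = -2.08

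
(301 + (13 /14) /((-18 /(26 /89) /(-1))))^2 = 11394560589889 /125753796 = 90610.07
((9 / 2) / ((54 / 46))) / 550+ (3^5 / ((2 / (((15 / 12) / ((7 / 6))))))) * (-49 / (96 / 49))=-343813889 / 105600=-3255.81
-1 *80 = -80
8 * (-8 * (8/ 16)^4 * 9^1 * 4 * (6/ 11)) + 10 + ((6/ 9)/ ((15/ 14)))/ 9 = -305062/ 4455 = -68.48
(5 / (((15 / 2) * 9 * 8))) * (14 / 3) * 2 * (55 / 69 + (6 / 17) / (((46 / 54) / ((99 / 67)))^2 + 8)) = 410356773827 / 5656514678469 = 0.07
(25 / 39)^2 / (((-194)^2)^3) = 625 / 81084826847808576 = 0.00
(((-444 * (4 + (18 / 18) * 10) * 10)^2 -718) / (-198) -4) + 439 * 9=-1931541688 / 99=-19510522.10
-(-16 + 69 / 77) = 1163 / 77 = 15.10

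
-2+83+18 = 99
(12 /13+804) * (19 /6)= 33136 /13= 2548.92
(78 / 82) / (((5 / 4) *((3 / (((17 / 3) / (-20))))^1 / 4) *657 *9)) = -884 / 18182475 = -0.00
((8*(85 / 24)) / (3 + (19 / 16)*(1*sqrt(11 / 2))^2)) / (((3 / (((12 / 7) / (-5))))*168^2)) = -34 / 2824605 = -0.00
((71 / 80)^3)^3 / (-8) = -45848500718449031 / 1073741824000000000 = -0.04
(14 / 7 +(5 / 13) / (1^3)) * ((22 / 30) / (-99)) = -31 / 1755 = -0.02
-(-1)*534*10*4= 21360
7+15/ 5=10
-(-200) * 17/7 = 3400/7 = 485.71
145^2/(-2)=-21025/2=-10512.50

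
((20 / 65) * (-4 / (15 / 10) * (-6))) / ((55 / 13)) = 64 / 55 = 1.16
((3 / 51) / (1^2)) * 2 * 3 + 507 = 8625 / 17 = 507.35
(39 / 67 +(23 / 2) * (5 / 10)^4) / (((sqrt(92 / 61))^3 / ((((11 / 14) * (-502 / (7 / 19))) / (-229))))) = 8924797211 * sqrt(1403) / 101812711168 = 3.28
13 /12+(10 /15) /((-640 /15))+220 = 42445 /192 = 221.07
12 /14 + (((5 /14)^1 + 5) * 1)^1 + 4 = 143 /14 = 10.21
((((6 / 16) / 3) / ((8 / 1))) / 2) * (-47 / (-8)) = 47 / 1024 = 0.05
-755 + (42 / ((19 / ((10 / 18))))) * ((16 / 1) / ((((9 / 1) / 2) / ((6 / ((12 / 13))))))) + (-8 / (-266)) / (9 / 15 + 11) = -75668995 / 104139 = -726.62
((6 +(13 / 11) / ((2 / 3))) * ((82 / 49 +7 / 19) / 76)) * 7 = 17109 / 11704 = 1.46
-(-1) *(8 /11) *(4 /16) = 2 /11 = 0.18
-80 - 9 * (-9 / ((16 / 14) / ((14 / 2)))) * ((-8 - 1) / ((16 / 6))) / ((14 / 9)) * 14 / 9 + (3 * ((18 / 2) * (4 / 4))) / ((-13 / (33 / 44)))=-1460975 / 832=-1755.98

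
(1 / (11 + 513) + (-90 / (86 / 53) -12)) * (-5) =7600405 / 22532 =337.32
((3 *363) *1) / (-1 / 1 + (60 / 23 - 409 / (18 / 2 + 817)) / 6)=-124132932 / 73835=-1681.22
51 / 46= 1.11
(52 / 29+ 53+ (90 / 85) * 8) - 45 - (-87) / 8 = 29.14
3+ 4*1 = 7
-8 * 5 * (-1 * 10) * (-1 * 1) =-400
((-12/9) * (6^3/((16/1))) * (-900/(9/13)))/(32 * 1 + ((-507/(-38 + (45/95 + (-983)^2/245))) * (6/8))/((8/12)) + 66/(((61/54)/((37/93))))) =55019949033600/129552788197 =424.69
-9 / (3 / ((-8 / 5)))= 24 / 5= 4.80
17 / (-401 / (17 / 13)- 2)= -289 / 5247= -0.06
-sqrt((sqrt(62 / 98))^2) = -sqrt(31) / 7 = -0.80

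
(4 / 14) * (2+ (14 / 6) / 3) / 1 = 50 / 63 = 0.79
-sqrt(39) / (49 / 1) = -sqrt(39) / 49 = -0.13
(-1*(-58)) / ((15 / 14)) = 812 / 15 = 54.13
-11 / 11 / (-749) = 1 / 749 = 0.00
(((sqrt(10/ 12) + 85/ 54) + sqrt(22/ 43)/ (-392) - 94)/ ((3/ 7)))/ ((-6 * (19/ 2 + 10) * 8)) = -7 * sqrt(30)/ 16848 + sqrt(946)/ 6761664 + 34937/ 151632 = 0.23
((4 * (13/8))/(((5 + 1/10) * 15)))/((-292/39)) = -169/14892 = -0.01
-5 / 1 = -5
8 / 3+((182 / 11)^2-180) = 96.42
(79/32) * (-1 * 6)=-237/16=-14.81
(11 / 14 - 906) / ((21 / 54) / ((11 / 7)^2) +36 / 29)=-400226013 / 618485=-647.11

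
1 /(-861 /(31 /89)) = -31 /76629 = -0.00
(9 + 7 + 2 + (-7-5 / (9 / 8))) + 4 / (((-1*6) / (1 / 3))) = 19 / 3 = 6.33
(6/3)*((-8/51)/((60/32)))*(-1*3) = 128/255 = 0.50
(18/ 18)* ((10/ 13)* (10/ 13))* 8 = 800/ 169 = 4.73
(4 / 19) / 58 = 2 / 551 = 0.00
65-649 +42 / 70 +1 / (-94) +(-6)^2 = -547.41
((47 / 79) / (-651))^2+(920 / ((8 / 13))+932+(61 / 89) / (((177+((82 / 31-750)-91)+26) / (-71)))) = 11252983543710714605 / 4636435281118704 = 2427.08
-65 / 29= -2.24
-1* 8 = -8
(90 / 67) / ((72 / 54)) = 135 / 134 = 1.01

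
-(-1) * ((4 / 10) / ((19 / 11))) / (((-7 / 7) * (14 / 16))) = -176 / 665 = -0.26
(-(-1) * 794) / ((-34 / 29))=-677.24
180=180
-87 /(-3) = 29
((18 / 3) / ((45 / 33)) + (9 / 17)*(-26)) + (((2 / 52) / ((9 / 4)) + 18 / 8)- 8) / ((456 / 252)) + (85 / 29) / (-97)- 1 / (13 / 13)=-19224544589 / 1417414440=-13.56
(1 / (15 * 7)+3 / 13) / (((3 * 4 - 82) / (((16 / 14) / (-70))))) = 656 / 11704875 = 0.00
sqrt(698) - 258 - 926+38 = -1146+sqrt(698) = -1119.58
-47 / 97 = -0.48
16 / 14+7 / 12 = 145 / 84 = 1.73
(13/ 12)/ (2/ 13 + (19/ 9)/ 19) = 507/ 124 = 4.09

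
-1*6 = -6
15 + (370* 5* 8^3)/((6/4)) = 1894445/3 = 631481.67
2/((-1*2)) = -1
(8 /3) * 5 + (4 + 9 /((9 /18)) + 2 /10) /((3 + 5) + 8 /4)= 2333 /150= 15.55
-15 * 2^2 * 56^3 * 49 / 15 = -34420736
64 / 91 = 0.70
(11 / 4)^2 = 121 / 16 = 7.56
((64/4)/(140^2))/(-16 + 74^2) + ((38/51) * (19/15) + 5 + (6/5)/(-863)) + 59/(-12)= 1.03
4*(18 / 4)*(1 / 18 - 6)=-107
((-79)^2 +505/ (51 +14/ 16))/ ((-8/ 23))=-11932653/ 664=-17970.86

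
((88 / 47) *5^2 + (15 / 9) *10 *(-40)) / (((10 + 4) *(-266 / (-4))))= -4600 / 6909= -0.67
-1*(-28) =28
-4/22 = -2/11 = -0.18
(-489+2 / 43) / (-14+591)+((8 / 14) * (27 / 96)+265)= 367241139 / 1389416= 264.31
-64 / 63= -1.02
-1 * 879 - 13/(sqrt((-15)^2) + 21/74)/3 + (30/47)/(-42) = -75504502/85869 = -879.30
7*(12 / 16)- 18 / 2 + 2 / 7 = -97 / 28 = -3.46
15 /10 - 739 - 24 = -1523 /2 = -761.50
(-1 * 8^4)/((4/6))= -6144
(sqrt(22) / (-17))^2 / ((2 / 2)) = 22 / 289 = 0.08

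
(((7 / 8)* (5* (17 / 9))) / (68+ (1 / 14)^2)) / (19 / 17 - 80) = -495635 / 321735402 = -0.00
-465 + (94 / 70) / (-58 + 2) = -911447 / 1960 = -465.02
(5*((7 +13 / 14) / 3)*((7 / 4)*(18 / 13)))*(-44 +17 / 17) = -71595 / 52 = -1376.83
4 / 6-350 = -1048 / 3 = -349.33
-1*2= -2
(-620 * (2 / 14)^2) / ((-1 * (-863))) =-620 / 42287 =-0.01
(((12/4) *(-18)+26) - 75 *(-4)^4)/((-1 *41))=19228/41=468.98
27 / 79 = 0.34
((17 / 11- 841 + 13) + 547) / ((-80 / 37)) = 56869 / 440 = 129.25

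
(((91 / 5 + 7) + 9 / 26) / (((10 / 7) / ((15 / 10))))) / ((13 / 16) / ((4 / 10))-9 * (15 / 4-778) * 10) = 278964 / 724719125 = 0.00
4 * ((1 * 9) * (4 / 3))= 48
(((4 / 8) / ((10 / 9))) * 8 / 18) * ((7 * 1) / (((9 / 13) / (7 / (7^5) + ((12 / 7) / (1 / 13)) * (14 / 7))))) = 1391221 / 15435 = 90.13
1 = 1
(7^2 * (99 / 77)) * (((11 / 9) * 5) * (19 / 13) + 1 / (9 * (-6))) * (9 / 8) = 131397 / 208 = 631.72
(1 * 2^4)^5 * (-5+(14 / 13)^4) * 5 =-547299000320 / 28561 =-19162459.31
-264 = -264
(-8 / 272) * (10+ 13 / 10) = -113 / 340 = -0.33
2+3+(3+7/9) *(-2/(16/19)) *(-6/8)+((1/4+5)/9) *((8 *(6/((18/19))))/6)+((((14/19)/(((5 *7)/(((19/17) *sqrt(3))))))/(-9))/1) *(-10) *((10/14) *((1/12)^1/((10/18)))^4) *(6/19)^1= 27 *sqrt(3)/9044000+7195/432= 16.66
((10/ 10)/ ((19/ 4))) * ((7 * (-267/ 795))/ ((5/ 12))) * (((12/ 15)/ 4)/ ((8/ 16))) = -59808/ 125875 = -0.48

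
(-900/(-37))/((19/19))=900/37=24.32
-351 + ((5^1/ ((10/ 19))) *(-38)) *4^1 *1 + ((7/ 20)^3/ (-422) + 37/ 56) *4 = -10589248401/ 5908000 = -1792.36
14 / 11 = 1.27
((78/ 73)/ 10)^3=0.00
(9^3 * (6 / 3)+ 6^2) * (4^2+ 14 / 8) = 53037 / 2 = 26518.50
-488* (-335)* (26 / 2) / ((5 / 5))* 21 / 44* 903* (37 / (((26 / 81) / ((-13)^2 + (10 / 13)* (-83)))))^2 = 6504174765475398769905 / 48334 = 134567276978429237.59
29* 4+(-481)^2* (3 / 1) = 694199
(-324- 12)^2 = 112896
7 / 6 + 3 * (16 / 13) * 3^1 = 955 / 78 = 12.24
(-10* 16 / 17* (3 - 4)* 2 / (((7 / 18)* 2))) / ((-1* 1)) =-2880 / 119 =-24.20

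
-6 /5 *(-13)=15.60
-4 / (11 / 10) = -40 / 11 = -3.64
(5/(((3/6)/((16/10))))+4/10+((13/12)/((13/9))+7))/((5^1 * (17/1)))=483/1700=0.28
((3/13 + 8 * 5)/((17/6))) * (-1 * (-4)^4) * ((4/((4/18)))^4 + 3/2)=-84331365120/221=-381589887.42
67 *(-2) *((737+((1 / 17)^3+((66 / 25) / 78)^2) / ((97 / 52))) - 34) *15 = -1094267984231334 / 774411625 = -1413031.45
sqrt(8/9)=2 * sqrt(2)/3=0.94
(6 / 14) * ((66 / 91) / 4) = 99 / 1274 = 0.08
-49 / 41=-1.20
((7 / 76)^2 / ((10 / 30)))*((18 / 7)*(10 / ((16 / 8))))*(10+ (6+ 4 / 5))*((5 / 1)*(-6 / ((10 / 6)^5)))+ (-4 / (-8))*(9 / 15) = -5651427 / 451250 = -12.52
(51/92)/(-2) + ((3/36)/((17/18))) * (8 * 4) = 7965/3128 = 2.55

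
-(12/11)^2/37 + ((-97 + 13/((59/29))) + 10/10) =-23678395/264143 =-89.64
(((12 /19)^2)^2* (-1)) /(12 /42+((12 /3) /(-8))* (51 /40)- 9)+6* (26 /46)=53501383686 /15697294771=3.41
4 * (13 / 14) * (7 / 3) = 26 / 3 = 8.67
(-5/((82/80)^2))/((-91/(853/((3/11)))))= 75064000/458913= 163.57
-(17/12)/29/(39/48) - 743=-840401/1131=-743.06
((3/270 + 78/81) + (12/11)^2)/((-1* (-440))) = 70703/14374800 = 0.00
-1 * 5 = -5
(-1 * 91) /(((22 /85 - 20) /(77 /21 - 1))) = 30940 /2517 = 12.29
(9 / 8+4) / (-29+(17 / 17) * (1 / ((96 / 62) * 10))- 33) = -2460 / 29729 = -0.08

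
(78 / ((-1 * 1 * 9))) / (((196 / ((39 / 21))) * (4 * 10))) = -169 / 82320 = -0.00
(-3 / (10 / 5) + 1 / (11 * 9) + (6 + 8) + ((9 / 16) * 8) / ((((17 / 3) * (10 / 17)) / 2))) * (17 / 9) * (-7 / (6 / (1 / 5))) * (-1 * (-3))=-895951 / 44550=-20.11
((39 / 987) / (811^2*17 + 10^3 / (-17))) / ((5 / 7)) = 221 / 44668886715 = 0.00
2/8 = 1/4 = 0.25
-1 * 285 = -285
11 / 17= 0.65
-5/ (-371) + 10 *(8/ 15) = 5951/ 1113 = 5.35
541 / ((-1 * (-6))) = 541 / 6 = 90.17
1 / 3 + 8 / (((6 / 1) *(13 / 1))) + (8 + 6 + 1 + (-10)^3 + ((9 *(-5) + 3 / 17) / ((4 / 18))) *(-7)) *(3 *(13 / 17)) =11044331 / 11271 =979.89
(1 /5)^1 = 1 /5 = 0.20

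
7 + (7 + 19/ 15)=229/ 15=15.27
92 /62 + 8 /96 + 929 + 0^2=930.57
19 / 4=4.75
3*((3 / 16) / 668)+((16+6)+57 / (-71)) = 16086079 / 758848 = 21.20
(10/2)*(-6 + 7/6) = -145/6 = -24.17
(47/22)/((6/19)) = 893/132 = 6.77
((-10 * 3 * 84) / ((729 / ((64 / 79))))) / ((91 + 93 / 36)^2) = -0.00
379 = 379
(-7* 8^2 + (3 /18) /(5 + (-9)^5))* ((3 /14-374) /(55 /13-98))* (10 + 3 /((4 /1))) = -464266749962431 /24183477696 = -19197.68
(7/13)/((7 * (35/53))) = 53/455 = 0.12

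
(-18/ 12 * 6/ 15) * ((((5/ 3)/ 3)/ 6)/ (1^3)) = -1/ 18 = -0.06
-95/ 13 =-7.31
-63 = -63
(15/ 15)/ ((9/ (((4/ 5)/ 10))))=2/ 225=0.01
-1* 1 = -1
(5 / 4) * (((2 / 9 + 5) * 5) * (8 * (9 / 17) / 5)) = 470 / 17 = 27.65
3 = 3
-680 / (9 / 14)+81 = -976.78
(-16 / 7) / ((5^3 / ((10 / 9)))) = -32 / 1575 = -0.02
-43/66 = -0.65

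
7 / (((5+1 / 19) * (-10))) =-0.14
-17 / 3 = -5.67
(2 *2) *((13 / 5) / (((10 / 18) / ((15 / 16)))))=351 / 20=17.55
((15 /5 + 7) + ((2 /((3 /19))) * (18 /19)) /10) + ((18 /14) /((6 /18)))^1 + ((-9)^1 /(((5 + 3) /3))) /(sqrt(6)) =527 /35 - 9 * sqrt(6) /16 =13.68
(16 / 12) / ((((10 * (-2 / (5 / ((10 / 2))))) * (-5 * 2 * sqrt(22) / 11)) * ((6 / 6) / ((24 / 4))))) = sqrt(22) / 50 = 0.09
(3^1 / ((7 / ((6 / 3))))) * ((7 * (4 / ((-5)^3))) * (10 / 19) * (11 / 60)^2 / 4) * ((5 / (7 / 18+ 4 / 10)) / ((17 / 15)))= -1089 / 229330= -0.00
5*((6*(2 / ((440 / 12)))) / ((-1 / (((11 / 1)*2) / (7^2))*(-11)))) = 36 / 539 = 0.07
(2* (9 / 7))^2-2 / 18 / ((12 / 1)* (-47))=1644673 / 248724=6.61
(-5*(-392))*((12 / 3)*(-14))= -109760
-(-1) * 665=665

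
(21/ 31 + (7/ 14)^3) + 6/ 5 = 2483/ 1240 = 2.00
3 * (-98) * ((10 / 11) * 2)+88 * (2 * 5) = 3800 / 11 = 345.45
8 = 8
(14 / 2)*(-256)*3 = -5376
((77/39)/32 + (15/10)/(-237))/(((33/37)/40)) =1009915/406692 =2.48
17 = 17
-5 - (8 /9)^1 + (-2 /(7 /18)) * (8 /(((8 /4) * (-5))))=-559 /315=-1.77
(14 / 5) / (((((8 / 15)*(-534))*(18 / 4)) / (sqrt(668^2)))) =-1169 / 801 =-1.46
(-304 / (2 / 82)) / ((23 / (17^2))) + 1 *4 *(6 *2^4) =-3593264 / 23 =-156228.87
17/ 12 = 1.42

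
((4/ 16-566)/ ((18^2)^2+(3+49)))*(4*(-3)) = 219/ 3388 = 0.06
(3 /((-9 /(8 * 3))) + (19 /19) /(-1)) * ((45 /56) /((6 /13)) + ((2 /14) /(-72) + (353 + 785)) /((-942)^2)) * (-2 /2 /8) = 779235461 /397539072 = 1.96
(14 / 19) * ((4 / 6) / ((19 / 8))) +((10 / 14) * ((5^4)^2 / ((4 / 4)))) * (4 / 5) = 1692189068 / 7581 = 223214.49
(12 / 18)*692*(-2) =-2768 / 3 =-922.67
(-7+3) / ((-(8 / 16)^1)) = 8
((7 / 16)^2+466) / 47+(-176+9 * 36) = 1900081 / 12032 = 157.92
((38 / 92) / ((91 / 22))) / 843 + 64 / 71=112936375 / 125272329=0.90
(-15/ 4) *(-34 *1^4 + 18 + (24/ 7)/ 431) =180930/ 3017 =59.97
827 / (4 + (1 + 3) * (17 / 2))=827 / 38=21.76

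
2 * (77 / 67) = 154 / 67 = 2.30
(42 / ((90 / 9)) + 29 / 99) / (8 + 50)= 1112 / 14355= 0.08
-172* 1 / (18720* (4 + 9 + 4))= -43 / 79560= -0.00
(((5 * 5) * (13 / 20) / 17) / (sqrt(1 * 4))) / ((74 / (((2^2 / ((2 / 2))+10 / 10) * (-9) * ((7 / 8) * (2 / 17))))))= -20475 / 684352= -0.03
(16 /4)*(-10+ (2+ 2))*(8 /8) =-24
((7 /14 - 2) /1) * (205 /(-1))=615 /2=307.50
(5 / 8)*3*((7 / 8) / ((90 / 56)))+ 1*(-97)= -4607 / 48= -95.98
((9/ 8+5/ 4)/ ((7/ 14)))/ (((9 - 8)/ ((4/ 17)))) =19/ 17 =1.12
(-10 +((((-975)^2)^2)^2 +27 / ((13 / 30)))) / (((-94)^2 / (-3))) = -31849420342828216552736415 / 114868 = -277269738681166352271.62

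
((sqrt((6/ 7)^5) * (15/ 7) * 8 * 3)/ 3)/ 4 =1080 * sqrt(42)/ 2401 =2.92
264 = 264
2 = 2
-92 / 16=-23 / 4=-5.75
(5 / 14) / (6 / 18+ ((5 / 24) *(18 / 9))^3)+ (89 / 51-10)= -1845527 / 250257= -7.37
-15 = -15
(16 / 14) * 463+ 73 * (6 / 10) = 20053 / 35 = 572.94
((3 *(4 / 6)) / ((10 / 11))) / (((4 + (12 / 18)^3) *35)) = 297 / 20300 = 0.01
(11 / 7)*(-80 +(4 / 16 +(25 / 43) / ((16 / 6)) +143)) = 34309 / 344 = 99.74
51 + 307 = 358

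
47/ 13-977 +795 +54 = -1617/ 13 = -124.38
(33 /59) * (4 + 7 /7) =165 /59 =2.80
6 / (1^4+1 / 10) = 60 / 11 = 5.45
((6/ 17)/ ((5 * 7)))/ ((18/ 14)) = 2/ 255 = 0.01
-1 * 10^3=-1000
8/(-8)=-1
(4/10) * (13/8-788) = -6291/20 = -314.55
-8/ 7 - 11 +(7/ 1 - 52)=-400/ 7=-57.14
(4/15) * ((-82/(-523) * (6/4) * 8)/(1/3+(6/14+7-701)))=-13776/19034585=-0.00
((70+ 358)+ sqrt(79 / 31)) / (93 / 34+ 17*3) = 34*sqrt(2449) / 56637+ 14552 / 1827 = 7.99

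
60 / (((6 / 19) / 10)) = 1900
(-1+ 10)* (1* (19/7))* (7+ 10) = 2907/7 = 415.29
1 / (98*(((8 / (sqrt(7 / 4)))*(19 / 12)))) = 3*sqrt(7) / 7448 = 0.00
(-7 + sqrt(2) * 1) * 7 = -49 + 7 * sqrt(2) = -39.10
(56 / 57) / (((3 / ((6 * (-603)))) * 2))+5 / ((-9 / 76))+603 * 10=922606 / 171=5395.36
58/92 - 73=-3329/46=-72.37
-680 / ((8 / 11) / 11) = -10285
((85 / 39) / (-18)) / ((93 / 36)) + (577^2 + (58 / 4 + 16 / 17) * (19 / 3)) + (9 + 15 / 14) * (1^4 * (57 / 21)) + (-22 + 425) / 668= 672178426286869 / 2018222388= 333054.69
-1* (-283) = 283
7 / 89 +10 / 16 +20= 14741 / 712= 20.70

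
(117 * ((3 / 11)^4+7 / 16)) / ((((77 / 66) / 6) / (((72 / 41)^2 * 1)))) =141631414704 / 172280647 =822.10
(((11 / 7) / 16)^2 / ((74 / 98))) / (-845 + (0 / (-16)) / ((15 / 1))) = -121 / 8003840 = -0.00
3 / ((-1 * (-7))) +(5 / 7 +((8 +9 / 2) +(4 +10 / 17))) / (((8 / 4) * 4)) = 5053 / 1904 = 2.65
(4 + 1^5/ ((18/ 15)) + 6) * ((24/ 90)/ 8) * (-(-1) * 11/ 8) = 143/ 288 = 0.50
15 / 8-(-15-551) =4543 / 8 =567.88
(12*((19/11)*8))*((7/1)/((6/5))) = 10640/11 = 967.27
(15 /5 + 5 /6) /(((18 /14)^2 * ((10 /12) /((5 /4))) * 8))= 1127 /2592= 0.43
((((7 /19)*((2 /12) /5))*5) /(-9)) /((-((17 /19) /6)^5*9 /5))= 72979760 /1419857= 51.40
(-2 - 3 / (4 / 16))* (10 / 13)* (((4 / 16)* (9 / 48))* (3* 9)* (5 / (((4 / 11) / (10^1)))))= -779625 / 416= -1874.10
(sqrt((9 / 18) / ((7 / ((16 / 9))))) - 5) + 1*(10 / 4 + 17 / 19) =-61 / 38 + 2*sqrt(14) / 21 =-1.25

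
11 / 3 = 3.67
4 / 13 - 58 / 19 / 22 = 459 / 2717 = 0.17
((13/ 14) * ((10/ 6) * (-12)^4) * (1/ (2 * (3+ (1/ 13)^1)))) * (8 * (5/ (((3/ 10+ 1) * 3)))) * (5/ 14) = 936000/ 49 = 19102.04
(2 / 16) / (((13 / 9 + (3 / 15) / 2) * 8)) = 45 / 4448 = 0.01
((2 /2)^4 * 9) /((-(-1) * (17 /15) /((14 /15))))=126 /17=7.41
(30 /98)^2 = 225 /2401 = 0.09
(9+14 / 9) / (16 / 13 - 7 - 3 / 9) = -1235 / 714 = -1.73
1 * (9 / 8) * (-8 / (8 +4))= -3 / 4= -0.75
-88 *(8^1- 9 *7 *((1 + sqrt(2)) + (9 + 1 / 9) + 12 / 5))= 76498.00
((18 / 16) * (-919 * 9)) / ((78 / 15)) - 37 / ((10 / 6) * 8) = -1863861 / 1040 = -1792.17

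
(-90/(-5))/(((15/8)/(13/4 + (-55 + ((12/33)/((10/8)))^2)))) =-7501812/15125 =-495.99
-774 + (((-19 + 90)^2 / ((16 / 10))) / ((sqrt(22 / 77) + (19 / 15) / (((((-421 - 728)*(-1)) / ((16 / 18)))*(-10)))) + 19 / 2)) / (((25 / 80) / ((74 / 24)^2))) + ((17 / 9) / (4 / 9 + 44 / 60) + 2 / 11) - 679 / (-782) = 12917892109240156523122775 / 1381567429226588087836 - 461238168725780625*sqrt(14) / 3030377817415406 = 8780.67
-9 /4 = -2.25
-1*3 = -3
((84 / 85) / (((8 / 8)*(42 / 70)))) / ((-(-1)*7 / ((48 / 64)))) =3 / 17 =0.18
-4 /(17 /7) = -1.65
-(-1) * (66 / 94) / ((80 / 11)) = 363 / 3760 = 0.10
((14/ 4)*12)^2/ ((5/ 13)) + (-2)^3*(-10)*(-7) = 20132/ 5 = 4026.40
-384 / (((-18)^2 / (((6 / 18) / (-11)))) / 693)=24.89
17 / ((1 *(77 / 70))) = 170 / 11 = 15.45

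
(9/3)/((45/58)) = 58/15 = 3.87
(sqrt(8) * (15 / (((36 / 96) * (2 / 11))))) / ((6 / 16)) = 3520 * sqrt(2) / 3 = 1659.34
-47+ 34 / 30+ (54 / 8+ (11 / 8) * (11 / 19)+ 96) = 131509 / 2280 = 57.68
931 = 931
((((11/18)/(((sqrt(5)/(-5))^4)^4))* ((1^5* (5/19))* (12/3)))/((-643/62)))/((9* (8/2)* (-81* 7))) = 666015625/561090159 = 1.19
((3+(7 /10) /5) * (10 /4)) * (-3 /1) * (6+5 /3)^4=-43935037 /540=-81361.18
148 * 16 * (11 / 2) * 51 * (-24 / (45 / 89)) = -157642496 / 5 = -31528499.20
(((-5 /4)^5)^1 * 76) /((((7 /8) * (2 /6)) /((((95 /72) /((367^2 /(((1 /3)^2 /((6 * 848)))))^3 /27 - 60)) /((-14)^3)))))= 5640625 /128187248214908329323523158352748544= 0.00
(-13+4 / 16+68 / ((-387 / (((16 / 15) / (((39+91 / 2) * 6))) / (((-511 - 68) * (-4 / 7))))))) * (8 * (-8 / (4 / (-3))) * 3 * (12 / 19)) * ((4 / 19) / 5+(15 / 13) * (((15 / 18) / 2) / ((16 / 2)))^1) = -351020769924209 / 2961935092350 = -118.51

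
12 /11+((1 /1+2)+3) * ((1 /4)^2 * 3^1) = 195 /88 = 2.22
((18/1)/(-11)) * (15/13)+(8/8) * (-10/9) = -3860/1287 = -3.00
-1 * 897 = -897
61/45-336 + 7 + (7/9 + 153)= -2608/15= -173.87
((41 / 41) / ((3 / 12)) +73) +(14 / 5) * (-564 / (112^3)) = 9658739 / 125440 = 77.00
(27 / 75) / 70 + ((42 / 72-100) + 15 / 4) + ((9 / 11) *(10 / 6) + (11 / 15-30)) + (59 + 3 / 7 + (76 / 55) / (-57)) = -3705253 / 57750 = -64.16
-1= -1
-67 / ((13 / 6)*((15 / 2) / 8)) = -32.98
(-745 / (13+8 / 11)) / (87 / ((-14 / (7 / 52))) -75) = 77480 / 108267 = 0.72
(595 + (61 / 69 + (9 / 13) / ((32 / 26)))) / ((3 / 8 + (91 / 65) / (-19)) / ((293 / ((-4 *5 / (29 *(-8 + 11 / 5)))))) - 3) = -3082888567019 / 15505645224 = -198.82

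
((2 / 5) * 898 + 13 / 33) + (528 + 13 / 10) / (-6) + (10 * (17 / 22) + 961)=272823 / 220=1240.10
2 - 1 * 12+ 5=-5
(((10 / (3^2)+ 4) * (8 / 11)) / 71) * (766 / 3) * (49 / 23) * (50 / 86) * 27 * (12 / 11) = 180163200 / 369413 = 487.70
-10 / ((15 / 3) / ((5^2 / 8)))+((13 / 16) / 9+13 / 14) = -5273 / 1008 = -5.23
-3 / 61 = -0.05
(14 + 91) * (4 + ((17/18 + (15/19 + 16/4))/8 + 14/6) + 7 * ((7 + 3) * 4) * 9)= 241990315/912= 265340.26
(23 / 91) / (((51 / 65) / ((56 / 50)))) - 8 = -1948 / 255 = -7.64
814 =814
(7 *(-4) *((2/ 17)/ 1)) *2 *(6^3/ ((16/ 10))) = -15120/ 17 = -889.41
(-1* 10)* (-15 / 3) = 50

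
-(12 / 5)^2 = -144 / 25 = -5.76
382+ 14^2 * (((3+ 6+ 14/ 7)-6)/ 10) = 480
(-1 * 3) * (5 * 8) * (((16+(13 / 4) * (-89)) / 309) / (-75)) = -2186 / 1545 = -1.41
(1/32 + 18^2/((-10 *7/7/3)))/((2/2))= -15547/160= -97.17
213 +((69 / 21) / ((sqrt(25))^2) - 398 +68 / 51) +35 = -77981 / 525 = -148.54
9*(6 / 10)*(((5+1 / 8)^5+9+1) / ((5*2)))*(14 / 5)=21958753509 / 4096000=5361.02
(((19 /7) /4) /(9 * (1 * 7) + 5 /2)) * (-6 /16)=-57 /14672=-0.00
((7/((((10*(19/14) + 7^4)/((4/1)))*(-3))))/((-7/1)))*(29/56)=0.00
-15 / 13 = -1.15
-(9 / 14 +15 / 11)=-309 / 154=-2.01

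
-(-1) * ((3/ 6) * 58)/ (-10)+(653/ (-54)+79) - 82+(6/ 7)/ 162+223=64579/ 315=205.01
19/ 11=1.73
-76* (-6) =456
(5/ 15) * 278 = 278/ 3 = 92.67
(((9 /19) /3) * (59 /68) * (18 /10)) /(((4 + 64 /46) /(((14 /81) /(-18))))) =-0.00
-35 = -35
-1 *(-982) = 982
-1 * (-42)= 42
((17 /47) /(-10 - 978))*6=-51 /23218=-0.00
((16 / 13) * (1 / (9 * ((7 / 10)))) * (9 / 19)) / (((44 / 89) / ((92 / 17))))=327520 / 323323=1.01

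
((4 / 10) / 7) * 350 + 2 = 22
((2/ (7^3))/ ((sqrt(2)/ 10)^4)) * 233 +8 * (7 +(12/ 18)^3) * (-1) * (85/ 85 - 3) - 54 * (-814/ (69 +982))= 34602555452/ 9733311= 3555.07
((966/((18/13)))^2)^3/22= 84065029561654499449/16038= 5241615510765338.54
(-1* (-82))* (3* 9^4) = 1614006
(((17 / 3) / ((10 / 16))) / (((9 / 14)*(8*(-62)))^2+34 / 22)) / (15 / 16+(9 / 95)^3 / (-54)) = 201116854400 / 2114285846960619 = 0.00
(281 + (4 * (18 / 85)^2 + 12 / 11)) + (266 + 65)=48739656 / 79475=613.27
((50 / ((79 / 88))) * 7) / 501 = 30800 / 39579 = 0.78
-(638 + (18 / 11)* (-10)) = -6838 / 11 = -621.64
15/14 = 1.07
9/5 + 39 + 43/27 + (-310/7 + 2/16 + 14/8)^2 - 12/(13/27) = 9995443499/5503680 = 1816.14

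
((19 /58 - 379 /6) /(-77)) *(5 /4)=355 /348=1.02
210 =210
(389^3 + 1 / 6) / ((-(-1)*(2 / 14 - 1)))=-2472282505 / 36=-68674514.03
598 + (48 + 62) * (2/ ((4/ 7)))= 983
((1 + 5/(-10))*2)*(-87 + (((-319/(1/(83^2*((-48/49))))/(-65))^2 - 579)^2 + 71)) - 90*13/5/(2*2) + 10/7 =247617855412943869083823772976777/205810601701250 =1203134597373075707.97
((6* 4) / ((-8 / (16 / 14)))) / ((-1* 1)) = 24 / 7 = 3.43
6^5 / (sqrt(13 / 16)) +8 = 8 +31104 * sqrt(13) / 13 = 8634.70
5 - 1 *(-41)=46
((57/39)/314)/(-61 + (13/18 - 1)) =-0.00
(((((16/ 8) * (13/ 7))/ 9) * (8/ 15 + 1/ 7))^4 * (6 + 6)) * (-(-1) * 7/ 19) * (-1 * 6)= -0.16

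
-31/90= -0.34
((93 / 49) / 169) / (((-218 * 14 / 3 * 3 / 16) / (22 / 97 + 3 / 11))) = -15252 / 518595077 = -0.00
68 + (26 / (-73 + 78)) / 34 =5793 / 85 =68.15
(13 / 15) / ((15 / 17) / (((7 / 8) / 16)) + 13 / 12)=6188 / 122935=0.05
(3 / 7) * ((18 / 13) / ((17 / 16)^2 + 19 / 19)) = 13824 / 49595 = 0.28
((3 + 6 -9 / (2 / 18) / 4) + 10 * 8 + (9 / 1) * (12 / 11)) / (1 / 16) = 13828 / 11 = 1257.09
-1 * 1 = -1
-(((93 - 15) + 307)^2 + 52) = -148277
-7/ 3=-2.33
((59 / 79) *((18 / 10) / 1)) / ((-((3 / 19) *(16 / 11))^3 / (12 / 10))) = -538630411 / 4044800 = -133.17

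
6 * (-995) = -5970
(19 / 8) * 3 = 57 / 8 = 7.12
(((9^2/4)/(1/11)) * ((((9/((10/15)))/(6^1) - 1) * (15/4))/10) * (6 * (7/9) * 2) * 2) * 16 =31185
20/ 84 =5/ 21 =0.24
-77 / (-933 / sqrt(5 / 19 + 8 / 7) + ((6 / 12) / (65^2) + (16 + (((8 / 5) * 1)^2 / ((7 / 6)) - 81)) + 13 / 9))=-250391942559608850 / 32610706021988087753 + 20359489572922500 * sqrt(24871) / 32610706021988087753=0.09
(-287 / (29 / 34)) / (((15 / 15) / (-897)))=8752926 / 29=301825.03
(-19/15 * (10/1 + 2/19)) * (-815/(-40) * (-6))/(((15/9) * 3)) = 7824/25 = 312.96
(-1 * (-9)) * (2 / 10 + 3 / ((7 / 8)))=1143 / 35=32.66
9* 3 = 27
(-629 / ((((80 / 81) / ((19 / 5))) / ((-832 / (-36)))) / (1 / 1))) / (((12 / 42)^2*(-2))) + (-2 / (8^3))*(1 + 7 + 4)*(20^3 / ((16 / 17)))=136870791 / 400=342176.98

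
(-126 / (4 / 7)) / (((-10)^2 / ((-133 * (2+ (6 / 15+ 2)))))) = 645183 / 500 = 1290.37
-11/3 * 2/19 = -22/57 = -0.39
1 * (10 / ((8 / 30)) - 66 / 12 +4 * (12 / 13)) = 464 / 13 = 35.69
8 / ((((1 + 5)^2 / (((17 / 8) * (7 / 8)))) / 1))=119 / 288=0.41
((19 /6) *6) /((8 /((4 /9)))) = 19 /18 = 1.06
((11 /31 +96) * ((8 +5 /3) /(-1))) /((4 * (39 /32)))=-692984 /3627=-191.06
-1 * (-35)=35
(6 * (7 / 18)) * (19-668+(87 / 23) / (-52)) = -5434037 / 3588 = -1514.50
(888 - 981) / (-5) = 93 / 5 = 18.60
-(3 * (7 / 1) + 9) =-30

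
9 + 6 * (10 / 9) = 47 / 3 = 15.67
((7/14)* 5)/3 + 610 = 3665/6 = 610.83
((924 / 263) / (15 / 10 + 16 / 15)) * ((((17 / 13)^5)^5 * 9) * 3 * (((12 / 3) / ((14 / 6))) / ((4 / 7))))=90671.54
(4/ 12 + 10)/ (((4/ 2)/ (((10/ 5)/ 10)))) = 31/ 30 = 1.03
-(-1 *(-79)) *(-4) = 316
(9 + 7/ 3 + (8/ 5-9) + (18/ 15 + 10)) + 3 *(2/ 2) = 272/ 15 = 18.13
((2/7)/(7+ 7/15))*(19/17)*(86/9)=0.41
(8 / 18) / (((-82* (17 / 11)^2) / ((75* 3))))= -6050 / 11849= -0.51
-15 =-15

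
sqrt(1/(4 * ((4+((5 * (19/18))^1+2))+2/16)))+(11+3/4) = 3 * sqrt(1642)/821+47/4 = 11.90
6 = 6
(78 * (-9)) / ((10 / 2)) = -702 / 5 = -140.40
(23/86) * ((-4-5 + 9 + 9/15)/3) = 23/430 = 0.05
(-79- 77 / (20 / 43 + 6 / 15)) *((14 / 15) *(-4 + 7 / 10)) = 2406173 / 4650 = 517.46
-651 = -651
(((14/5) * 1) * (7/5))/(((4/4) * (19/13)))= 1274/475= 2.68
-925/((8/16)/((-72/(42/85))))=1887000/7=269571.43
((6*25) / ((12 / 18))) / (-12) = -75 / 4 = -18.75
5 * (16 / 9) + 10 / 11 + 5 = 1465 / 99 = 14.80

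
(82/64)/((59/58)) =1189/944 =1.26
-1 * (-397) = 397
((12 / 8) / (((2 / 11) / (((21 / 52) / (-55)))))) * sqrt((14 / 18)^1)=-21 * sqrt(7) / 1040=-0.05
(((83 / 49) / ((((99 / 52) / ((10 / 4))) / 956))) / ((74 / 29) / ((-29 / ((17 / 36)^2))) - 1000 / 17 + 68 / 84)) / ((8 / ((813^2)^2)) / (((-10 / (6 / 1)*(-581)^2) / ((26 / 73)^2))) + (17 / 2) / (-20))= 3178978642802319934378460969157120 / 36872976069075017395571236071839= 86.21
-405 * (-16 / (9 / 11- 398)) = -71280 / 4369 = -16.31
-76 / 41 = -1.85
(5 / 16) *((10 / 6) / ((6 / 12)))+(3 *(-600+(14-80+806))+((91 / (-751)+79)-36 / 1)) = 8361703 / 18024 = 463.92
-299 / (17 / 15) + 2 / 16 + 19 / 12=-106943 / 408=-262.12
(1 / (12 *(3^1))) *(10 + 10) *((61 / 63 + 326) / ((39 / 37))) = 3810815 / 22113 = 172.33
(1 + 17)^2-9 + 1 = 316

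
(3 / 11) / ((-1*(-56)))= 3 / 616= 0.00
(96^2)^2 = 84934656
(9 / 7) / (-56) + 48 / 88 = 2253 / 4312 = 0.52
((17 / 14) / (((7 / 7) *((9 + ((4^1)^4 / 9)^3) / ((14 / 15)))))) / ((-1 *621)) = -9 / 113537315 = -0.00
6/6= 1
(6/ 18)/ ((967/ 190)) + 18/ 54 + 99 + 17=337673/ 2901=116.40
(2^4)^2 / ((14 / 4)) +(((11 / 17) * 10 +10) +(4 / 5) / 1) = 53796 / 595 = 90.41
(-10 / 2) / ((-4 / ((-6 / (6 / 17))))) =-85 / 4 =-21.25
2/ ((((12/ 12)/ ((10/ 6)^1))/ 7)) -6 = 52/ 3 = 17.33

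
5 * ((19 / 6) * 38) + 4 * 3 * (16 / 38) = 34583 / 57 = 606.72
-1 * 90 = -90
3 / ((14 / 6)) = 9 / 7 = 1.29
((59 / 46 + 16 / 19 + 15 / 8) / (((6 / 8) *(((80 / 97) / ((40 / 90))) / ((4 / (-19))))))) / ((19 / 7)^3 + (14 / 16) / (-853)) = -529119758972 / 17487393963525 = -0.03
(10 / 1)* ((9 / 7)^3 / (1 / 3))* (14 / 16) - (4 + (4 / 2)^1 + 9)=7995 / 196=40.79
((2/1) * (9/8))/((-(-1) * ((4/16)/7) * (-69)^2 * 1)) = 0.01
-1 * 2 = -2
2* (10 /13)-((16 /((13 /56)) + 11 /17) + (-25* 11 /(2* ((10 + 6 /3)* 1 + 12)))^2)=-51353765 /509184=-100.86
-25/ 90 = -5/ 18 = -0.28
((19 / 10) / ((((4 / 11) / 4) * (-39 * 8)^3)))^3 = -9129329 / 28015046403892080279552000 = -0.00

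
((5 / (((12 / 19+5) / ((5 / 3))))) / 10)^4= 0.00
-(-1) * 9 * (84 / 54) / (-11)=-14 / 11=-1.27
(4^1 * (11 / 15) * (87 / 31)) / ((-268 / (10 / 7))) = -638 / 14539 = -0.04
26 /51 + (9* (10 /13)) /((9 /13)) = 536 /51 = 10.51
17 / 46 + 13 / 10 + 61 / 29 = 12583 / 3335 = 3.77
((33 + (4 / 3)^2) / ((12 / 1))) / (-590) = -313 / 63720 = -0.00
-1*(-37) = 37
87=87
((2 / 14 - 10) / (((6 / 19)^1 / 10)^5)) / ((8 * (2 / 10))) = -889848078125 / 4536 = -196174620.40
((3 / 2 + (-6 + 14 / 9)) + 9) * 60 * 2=726.67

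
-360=-360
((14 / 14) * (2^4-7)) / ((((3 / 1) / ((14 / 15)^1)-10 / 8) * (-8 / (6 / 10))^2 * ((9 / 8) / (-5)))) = -0.11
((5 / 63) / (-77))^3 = -125 / 114154707051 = -0.00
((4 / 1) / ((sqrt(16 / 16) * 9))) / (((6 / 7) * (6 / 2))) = 14 / 81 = 0.17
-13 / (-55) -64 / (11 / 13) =-377 / 5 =-75.40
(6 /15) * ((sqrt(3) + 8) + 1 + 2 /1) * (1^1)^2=2 * sqrt(3) /5 + 22 /5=5.09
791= 791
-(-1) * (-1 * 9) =-9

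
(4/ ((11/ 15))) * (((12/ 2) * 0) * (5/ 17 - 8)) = 0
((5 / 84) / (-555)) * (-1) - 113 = -1053611 / 9324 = -113.00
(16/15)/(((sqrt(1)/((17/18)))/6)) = 272/45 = 6.04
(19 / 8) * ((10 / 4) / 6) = 95 / 96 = 0.99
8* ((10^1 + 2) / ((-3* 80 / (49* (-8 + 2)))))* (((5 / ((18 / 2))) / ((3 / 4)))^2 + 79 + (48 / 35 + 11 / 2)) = 61740266 / 6075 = 10163.01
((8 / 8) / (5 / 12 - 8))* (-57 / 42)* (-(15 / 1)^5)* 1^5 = -86568750 / 637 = -135900.71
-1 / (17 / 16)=-16 / 17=-0.94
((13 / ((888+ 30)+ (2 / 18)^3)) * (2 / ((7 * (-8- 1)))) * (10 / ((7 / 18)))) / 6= -63180 / 32791927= -0.00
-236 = -236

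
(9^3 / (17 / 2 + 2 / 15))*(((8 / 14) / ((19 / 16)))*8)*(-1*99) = -1108546560 / 34447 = -32181.22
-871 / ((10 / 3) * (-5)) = 2613 / 50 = 52.26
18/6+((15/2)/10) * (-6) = -3/2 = -1.50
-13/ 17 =-0.76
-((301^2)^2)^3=-553092726310835924575445943601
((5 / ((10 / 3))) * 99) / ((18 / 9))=297 / 4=74.25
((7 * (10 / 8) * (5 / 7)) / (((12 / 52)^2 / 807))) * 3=1136525 / 4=284131.25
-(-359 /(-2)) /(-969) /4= 359 /7752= 0.05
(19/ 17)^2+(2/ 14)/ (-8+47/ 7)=2960/ 2601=1.14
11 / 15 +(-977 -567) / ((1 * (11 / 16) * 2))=-185159 / 165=-1122.18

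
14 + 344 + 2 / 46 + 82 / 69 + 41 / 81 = 670192 / 1863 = 359.74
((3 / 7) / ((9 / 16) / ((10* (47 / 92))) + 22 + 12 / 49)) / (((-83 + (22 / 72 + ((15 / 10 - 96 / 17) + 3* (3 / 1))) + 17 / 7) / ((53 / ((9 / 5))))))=-4980007200 / 665309883667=-0.01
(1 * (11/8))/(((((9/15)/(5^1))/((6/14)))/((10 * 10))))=491.07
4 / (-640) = -1 / 160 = -0.01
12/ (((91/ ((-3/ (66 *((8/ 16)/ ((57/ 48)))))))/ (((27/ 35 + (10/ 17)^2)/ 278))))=-0.00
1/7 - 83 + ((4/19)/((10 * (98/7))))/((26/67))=-1432533/17290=-82.85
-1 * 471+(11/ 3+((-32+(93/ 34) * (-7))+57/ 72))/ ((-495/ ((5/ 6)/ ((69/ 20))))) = -1968954167/ 4180572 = -470.98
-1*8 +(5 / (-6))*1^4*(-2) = -19 / 3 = -6.33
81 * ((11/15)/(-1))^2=1089/25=43.56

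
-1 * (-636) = 636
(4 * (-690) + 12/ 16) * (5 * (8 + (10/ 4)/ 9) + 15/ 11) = -31142735/ 264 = -117964.91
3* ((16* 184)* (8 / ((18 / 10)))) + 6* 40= 118480 / 3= 39493.33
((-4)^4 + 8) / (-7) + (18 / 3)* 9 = 114 / 7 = 16.29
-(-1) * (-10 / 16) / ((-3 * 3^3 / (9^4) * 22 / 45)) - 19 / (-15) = 276719 / 2640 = 104.82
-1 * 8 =-8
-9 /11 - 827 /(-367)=5794 /4037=1.44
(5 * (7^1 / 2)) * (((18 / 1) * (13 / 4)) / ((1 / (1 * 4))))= 4095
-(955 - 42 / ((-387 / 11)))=-123349 / 129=-956.19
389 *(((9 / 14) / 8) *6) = 10503 / 56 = 187.55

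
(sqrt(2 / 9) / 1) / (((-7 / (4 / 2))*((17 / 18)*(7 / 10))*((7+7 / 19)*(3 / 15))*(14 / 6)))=-1710*sqrt(2) / 40817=-0.06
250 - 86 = 164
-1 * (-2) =2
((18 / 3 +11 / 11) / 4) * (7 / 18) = 49 / 72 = 0.68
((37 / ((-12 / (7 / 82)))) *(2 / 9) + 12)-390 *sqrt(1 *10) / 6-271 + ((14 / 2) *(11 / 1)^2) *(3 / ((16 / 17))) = 2235.21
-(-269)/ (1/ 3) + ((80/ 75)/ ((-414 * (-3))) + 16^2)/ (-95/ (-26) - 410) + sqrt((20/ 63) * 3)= 2 * sqrt(105)/ 21 + 79357269977/ 98412975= 807.35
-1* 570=-570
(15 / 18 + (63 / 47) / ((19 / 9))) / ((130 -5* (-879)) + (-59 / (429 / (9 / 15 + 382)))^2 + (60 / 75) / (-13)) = 12065421225 / 59935150007764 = 0.00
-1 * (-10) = 10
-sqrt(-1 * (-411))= -sqrt(411)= -20.27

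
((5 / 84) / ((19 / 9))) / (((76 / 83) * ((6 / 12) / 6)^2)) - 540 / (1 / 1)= -1353375 / 2527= -535.57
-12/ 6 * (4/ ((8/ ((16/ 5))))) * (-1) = 16/ 5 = 3.20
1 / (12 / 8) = 2 / 3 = 0.67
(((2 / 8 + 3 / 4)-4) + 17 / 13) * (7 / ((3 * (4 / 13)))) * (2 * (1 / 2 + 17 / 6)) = -770 / 9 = -85.56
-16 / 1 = -16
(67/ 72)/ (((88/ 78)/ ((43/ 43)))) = 871/ 1056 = 0.82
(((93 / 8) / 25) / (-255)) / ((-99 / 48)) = 62 / 70125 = 0.00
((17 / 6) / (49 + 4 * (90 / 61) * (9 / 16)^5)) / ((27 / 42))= 951451648 / 10649648151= 0.09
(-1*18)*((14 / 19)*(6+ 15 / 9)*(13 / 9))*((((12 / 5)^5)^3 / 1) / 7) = -6142265934401765376 / 579833984375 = -10593145.80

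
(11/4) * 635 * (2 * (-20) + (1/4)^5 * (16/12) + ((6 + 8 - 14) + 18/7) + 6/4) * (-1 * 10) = 6745589125/10752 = 627379.94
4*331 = 1324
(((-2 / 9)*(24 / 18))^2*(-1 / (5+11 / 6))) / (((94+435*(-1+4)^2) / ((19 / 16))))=-8 / 2102193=-0.00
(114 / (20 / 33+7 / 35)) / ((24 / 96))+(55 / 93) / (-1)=367895 / 651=565.12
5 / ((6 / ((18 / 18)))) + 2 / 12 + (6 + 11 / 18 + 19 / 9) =175 / 18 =9.72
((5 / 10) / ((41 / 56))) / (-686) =-2 / 2009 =-0.00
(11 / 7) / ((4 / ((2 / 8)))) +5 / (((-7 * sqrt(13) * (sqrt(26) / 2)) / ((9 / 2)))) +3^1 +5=907 / 112- 45 * sqrt(2) / 182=7.75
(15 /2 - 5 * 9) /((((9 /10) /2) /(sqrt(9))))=-250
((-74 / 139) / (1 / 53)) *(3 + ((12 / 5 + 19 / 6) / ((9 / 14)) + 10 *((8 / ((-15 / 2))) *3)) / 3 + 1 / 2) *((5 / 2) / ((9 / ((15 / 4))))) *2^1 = 33993935 / 135108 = 251.61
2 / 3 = 0.67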